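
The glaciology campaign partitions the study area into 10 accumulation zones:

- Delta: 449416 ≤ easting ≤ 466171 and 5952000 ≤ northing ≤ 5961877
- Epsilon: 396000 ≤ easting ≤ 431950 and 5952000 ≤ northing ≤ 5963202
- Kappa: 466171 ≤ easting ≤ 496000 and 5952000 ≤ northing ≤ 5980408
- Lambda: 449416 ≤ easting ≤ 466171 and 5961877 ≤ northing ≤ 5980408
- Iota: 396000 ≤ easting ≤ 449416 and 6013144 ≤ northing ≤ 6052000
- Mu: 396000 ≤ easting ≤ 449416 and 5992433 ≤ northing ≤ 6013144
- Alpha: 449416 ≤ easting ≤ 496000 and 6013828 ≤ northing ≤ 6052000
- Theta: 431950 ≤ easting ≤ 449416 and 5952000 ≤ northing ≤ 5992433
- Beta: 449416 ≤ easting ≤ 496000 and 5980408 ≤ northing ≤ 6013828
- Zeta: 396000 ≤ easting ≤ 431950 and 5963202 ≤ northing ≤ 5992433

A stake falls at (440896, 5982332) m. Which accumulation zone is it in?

Theta

The point has easting = 440896 and northing = 5982332.
Only Theta satisfies 431950 ≤ easting ≤ 449416 and 5952000 ≤ northing ≤ 5992433.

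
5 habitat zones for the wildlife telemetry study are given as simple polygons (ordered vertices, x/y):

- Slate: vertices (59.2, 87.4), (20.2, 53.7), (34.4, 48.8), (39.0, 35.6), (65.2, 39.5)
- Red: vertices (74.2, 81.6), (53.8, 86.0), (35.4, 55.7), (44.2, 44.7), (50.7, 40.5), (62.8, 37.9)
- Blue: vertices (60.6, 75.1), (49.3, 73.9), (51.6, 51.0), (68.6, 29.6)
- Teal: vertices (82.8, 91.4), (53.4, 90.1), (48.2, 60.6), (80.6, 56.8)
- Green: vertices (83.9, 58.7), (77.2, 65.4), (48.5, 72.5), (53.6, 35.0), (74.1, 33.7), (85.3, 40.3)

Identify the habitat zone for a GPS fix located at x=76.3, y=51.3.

Green

Cast a ray rightward from (76.3, 51.3). For each polygon, the edges (by vertex number in listed order) whose endpoints lie on opposite sides of y = 51.3, where each meets that height, and whether that is right or left of the point:
Slate: 2–3 at x≈27.16 (left), 5–1 at x≈63.72 (left) → 0 crossings.
Red: 3–4 at x≈38.92 (left), 6–1 at x≈66.30 (left) → 0 crossings.
Blue: 2–3 at x≈51.57 (left), 4–1 at x≈64.78 (left) → 0 crossings.
Teal: no edge straddles that height → 0 crossings.
Green: 3–4 at x≈51.38 (left), 6–1 at x≈84.46 (right) → 1 crossing.
Only Green has an odd count, so the point is inside Green.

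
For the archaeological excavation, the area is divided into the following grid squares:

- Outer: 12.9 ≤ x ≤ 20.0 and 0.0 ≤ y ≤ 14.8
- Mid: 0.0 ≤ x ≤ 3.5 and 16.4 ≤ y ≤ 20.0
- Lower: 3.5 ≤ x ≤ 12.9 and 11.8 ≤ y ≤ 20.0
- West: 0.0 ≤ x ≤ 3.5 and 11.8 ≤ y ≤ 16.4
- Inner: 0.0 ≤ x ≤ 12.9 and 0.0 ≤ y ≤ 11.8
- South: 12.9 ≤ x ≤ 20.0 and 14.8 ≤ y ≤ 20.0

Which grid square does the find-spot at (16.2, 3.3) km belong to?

The point has x = 16.2 and y = 3.3.
Only Outer satisfies 12.9 ≤ x ≤ 20.0 and 0.0 ≤ y ≤ 14.8.

Outer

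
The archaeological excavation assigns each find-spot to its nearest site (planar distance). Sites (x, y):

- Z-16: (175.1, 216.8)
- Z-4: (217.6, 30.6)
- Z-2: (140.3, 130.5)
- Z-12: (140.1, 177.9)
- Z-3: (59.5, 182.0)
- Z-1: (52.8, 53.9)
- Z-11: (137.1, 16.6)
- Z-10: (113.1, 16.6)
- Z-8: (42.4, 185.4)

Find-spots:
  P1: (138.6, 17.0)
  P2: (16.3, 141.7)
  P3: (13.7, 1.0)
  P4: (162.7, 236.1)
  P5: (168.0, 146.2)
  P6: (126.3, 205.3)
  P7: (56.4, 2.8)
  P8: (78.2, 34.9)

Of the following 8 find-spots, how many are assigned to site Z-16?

P1 → Z-11
P2 → Z-8
P3 → Z-1
P4 → Z-16
P5 → Z-2
P6 → Z-12
P7 → Z-1
P8 → Z-1
1 of the 8 goes to Z-16.

1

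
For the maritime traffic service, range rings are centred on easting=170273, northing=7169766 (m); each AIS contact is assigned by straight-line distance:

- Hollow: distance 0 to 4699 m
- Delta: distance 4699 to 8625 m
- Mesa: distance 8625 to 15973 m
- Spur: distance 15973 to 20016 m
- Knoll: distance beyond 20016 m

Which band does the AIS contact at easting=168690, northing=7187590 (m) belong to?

Distance = √((168690−170273)² + (7187590−7169766)²) = √(2505889.000 + 317694976.000) = 17894.157 m.
15973 ≤ 17894.157 < 20016 → Spur.

Spur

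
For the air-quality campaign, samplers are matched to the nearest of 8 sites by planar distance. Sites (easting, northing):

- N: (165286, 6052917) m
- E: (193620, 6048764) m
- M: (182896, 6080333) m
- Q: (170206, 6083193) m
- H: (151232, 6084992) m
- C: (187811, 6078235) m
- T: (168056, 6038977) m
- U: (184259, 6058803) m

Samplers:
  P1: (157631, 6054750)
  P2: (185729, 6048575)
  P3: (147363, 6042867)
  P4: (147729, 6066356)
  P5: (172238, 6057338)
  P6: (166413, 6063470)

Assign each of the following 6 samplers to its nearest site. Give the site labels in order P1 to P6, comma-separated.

N, E, N, H, N, N

P1 → N (d²=61958914.00)
P2 → E (d²=62303602.00)
P3 → N (d²=422236429.00)
P4 → H (d²=359571505.00)
P5 → N (d²=67875545.00)
P6 → N (d²=112635938.00)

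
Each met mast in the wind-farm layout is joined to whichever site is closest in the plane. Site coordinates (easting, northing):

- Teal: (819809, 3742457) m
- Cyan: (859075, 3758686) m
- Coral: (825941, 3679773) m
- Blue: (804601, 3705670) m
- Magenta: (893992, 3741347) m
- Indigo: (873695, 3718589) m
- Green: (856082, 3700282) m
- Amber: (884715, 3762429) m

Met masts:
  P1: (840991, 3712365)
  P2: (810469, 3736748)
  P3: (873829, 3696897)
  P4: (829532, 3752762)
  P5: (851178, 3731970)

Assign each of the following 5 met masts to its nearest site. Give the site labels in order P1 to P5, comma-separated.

P1 → Green (d²=373737170.00)
P2 → Teal (d²=119828281.00)
P3 → Green (d²=326414234.00)
P4 → Teal (d²=200729754.00)
P5 → Indigo (d²=686066450.00)

Green, Teal, Green, Teal, Indigo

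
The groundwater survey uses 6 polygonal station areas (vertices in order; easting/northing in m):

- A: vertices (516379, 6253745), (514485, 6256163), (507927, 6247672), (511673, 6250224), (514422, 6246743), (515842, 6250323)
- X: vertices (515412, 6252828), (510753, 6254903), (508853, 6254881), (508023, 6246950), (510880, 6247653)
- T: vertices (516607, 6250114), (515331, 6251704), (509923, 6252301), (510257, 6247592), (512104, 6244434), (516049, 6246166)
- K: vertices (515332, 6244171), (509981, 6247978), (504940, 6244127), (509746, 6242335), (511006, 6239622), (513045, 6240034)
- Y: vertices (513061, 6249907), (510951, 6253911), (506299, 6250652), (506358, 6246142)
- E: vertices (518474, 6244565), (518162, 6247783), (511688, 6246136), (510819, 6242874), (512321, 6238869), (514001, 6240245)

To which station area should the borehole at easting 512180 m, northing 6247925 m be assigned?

Cast a ray rightward from (512180, 6247925). For each polygon, the edges (by vertex number in listed order) whose endpoints lie on opposite sides of northing = 6247925, where each meets that height, and whether that is right or left of the point:
A: 2–3 at easting≈508122.4 (left), 3–4 at easting≈508298.4 (left), 4–5 at easting≈513488.6 (right), 5–6 at easting≈514890.8 (right) → 2 crossings.
X: 3–4 at easting≈508125.0 (left), 5–1 at easting≈511118.2 (left) → 0 crossings.
T: 3–4 at easting≈510233.4 (left), 6–1 at easting≈516297.6 (right) → 1 crossing.
K: 1–2 at easting≈510055.5 (left), 2–3 at easting≈509911.6 (left) → 0 crossings.
Y: 3–4 at easting≈506334.7 (left), 4–1 at easting≈509532.4 (left) → 0 crossings.
E: no edge straddles that height → 0 crossings.
Only T has an odd count, so the point is inside T.

T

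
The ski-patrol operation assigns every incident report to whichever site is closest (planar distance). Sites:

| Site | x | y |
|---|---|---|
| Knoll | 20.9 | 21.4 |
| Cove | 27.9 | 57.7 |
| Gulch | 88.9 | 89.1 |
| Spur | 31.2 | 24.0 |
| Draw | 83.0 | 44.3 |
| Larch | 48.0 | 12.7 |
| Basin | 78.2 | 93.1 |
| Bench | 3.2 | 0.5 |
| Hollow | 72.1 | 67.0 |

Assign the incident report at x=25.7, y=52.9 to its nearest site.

Squared distances to each site:
Knoll: 1015.290; Cove: 27.880; Gulch: 5304.680; Spur: 865.460; Draw: 3357.250; Larch: 2113.330; Basin: 4372.290; Bench: 3252.010; Hollow: 2351.770.
Minimum at Cove.

Cove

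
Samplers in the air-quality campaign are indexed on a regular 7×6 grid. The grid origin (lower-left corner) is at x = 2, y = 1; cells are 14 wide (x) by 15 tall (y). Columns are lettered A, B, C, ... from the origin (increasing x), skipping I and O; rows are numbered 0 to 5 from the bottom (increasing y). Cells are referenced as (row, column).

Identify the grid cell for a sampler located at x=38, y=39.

Column index: ⌊(38 − 2) / 14⌋ = ⌊2.571⌋ = 2 → column C
Row offset from origin: ⌊(39 − 1) / 15⌋ = ⌊2.533⌋ = 2 → row 2

(2, C)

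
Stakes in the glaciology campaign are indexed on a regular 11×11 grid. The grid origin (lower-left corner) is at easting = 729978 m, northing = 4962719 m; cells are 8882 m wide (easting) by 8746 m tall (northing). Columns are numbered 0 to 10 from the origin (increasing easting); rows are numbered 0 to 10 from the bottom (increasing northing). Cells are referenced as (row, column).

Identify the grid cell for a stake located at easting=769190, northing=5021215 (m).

Column index: ⌊(769190 − 729978) / 8882⌋ = ⌊4.415⌋ = 4
Row offset from origin: ⌊(5021215 − 4962719) / 8746⌋ = ⌊6.688⌋ = 6 → row 6

(6, 4)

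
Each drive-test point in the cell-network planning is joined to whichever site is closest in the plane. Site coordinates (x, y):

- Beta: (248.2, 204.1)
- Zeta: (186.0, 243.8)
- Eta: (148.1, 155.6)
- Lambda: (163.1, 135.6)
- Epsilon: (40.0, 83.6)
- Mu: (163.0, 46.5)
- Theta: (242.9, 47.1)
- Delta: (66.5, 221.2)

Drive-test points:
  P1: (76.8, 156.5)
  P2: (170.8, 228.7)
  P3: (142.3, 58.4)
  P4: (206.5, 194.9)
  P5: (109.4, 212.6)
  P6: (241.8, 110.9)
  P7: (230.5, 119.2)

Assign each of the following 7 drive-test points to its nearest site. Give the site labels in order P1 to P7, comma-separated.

P1 → Delta (d²=4292.18)
P2 → Zeta (d²=459.05)
P3 → Mu (d²=570.10)
P4 → Beta (d²=1823.53)
P5 → Delta (d²=1914.37)
P6 → Theta (d²=4071.65)
P7 → Lambda (d²=4811.72)

Delta, Zeta, Mu, Beta, Delta, Theta, Lambda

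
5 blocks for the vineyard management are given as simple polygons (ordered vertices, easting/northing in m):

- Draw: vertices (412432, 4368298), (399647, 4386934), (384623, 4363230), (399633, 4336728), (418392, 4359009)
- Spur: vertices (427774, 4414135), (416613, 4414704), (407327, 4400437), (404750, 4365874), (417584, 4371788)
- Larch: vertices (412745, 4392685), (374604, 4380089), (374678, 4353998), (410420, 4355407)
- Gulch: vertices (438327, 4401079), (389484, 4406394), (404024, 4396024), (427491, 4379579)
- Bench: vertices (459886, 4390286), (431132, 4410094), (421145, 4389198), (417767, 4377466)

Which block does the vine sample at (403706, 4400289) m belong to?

Cast a ray rightward from (403706, 4400289). For each polygon, the edges (by vertex number in listed order) whose endpoints lie on opposite sides of northing = 4400289, where each meets that height, and whether that is right or left of the point:
Draw: no edge straddles that height → 0 crossings.
Spur: 3–4 at easting≈407316.0 (right), 5–1 at easting≈424442.2 (right) → 2 crossings.
Larch: no edge straddles that height → 0 crossings.
Gulch: 2–3 at easting≈398044.0 (left), 4–1 at easting≈437928.8 (right) → 1 crossing.
Bench: 1–2 at easting≈445365.3 (right), 2–3 at easting≈426445.8 (right) → 2 crossings.
Only Gulch has an odd count, so the point is inside Gulch.

Gulch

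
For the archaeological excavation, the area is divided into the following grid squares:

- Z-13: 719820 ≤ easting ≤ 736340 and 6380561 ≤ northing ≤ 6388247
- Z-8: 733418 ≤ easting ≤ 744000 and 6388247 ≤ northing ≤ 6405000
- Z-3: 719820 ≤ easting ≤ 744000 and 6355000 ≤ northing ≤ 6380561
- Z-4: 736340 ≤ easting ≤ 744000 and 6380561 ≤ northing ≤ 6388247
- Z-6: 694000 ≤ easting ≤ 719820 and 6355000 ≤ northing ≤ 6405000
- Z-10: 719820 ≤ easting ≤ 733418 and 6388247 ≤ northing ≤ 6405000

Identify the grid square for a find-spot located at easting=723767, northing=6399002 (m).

Z-10

The point has easting = 723767 and northing = 6399002.
Only Z-10 satisfies 719820 ≤ easting ≤ 733418 and 6388247 ≤ northing ≤ 6405000.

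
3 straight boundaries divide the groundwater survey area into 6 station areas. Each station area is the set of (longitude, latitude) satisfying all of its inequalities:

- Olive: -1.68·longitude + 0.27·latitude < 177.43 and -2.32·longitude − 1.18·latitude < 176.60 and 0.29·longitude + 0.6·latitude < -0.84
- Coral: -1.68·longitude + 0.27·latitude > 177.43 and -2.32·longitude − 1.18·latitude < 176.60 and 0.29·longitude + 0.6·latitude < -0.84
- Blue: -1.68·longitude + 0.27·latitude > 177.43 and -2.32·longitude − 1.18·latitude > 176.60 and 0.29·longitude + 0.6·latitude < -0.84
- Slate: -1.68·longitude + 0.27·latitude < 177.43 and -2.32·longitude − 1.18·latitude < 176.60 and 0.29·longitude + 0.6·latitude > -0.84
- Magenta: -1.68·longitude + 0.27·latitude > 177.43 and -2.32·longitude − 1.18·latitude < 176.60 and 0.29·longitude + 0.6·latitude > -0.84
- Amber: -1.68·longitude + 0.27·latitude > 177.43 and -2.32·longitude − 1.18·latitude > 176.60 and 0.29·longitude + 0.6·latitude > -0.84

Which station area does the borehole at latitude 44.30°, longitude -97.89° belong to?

Olive

-1.68·-97.89 + 0.27·44.30 = 176.416, which is < 177.43
-2.32·-97.89 − 1.18·44.30 = 174.831, which is < 176.60
0.29·-97.89 + 0.6·44.30 = -1.808, which is < -0.84
This sign pattern matches Olive.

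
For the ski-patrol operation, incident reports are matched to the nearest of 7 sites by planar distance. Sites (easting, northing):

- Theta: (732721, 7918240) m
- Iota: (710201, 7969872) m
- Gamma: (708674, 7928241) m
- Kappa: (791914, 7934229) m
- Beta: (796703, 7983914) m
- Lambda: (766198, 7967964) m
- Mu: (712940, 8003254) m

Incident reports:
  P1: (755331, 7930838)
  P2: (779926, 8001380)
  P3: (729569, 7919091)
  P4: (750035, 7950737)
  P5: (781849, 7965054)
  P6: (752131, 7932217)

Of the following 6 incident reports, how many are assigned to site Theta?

P1 → Theta
P2 → Beta
P3 → Theta
P4 → Lambda
P5 → Lambda
P6 → Theta
3 of the 6 go to Theta.

3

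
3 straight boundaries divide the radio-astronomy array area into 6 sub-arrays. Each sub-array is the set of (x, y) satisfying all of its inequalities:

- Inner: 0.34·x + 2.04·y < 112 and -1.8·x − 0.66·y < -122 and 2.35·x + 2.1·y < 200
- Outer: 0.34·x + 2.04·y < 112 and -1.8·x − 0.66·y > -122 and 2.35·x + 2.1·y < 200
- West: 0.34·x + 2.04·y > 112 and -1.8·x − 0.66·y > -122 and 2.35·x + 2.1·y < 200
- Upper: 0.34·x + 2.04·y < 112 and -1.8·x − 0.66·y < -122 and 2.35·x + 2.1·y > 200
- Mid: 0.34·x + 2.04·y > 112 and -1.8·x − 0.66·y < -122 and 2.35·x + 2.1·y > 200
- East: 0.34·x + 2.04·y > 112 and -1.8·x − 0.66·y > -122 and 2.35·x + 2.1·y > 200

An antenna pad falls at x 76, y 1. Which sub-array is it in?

Inner

0.34·76 + 2.04·1 = 27.880, which is < 112
-1.8·76 − 0.66·1 = -137.460, which is < -122
2.35·76 + 2.1·1 = 180.700, which is < 200
This sign pattern matches Inner.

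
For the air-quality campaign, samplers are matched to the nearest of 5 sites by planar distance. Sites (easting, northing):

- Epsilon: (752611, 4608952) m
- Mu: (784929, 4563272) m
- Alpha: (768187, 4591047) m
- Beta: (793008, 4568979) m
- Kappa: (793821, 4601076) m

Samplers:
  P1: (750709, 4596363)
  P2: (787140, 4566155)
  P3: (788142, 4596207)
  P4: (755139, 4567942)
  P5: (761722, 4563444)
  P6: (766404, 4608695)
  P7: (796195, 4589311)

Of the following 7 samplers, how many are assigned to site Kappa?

2

P1 → Epsilon
P2 → Mu
P3 → Kappa
P4 → Alpha
P5 → Mu
P6 → Epsilon
P7 → Kappa
2 of the 7 go to Kappa.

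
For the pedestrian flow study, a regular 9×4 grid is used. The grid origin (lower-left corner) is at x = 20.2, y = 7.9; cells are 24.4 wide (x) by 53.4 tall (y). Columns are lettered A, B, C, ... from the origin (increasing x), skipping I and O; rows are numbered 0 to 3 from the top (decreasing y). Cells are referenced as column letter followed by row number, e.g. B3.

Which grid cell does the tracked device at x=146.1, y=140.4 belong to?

F1

Column index: ⌊(146.1 − 20.2) / 24.4⌋ = ⌊5.160⌋ = 5 → column F
Row offset from origin: ⌊(140.4 − 7.9) / 53.4⌋ = ⌊2.481⌋ = 2 → row 1 (counted from top)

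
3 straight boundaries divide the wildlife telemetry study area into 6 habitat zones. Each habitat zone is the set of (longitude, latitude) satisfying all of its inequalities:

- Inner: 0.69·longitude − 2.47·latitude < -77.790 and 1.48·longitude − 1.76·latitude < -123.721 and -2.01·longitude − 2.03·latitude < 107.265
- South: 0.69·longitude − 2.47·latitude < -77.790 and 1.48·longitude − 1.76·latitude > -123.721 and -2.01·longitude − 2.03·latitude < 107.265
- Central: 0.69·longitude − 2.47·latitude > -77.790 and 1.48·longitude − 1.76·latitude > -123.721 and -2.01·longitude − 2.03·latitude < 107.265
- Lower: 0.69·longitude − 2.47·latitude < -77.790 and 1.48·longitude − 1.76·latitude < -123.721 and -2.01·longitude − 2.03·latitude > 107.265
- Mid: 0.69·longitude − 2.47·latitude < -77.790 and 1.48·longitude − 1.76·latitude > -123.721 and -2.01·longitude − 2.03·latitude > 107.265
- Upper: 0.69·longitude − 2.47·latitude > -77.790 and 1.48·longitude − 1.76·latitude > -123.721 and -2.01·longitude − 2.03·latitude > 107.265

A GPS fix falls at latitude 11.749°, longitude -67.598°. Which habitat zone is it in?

0.69·-67.598 − 2.47·11.749 = -75.663, which is > -77.790
1.48·-67.598 − 1.76·11.749 = -120.723, which is > -123.721
-2.01·-67.598 − 2.03·11.749 = 112.022, which is > 107.265
This sign pattern matches Upper.

Upper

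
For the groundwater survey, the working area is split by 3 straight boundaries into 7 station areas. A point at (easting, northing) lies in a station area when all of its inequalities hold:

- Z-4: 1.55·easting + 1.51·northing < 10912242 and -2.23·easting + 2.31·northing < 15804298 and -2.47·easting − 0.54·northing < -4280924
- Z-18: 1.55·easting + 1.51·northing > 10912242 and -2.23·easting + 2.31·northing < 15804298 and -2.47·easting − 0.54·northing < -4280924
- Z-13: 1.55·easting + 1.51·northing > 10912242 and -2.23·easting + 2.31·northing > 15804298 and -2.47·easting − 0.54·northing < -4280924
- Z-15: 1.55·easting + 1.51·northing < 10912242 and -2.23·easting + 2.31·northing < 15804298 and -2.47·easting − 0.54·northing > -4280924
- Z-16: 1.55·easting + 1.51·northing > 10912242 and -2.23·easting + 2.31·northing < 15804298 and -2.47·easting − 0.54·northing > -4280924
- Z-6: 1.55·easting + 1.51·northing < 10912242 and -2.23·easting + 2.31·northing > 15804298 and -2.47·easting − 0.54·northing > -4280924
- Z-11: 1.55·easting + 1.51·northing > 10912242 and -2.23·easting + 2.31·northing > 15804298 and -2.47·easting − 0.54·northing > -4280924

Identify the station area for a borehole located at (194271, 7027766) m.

1.55·194271 + 1.51·7027766 = 10913046.710, which is > 10912242
-2.23·194271 + 2.31·7027766 = 15800915.130, which is < 15804298
-2.47·194271 − 0.54·7027766 = -4274843.010, which is > -4280924
This sign pattern matches Z-16.

Z-16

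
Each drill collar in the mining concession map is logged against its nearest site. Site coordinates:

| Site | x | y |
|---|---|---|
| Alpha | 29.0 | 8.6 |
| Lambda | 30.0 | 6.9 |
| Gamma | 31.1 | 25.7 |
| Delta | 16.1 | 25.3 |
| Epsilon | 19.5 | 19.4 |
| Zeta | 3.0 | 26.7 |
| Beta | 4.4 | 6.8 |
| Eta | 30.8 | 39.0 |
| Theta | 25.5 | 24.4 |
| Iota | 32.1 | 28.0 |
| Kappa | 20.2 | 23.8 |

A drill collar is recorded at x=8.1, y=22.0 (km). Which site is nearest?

Squared distances to each site:
Alpha: 616.370; Lambda: 707.620; Gamma: 542.690; Delta: 74.890; Epsilon: 136.720; Zeta: 48.100; Beta: 244.730; Eta: 804.290; Theta: 308.520; Iota: 612.000; Kappa: 149.650.
Minimum at Zeta.

Zeta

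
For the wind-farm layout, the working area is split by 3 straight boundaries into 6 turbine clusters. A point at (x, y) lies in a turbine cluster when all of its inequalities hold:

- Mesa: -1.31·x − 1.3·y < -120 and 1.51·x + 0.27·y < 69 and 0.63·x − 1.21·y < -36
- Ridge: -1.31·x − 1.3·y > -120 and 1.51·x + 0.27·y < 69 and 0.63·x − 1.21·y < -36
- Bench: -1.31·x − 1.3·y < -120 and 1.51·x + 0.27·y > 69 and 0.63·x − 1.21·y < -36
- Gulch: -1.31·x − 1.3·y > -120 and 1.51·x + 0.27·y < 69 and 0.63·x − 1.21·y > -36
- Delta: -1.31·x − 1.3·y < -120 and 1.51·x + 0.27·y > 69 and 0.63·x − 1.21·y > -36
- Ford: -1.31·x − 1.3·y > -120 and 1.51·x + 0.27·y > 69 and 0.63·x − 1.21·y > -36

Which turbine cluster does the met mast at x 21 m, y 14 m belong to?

-1.31·21 − 1.3·14 = -45.710, which is > -120
1.51·21 + 0.27·14 = 35.490, which is < 69
0.63·21 − 1.21·14 = -3.710, which is > -36
This sign pattern matches Gulch.

Gulch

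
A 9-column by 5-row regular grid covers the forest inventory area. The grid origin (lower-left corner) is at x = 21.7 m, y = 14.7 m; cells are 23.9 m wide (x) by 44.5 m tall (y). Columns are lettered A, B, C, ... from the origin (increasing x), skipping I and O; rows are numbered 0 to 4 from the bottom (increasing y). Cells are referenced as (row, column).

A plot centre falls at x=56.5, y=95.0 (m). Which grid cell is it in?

Column index: ⌊(56.5 − 21.7) / 23.9⌋ = ⌊1.456⌋ = 1 → column B
Row offset from origin: ⌊(95.0 − 14.7) / 44.5⌋ = ⌊1.804⌋ = 1 → row 1

(1, B)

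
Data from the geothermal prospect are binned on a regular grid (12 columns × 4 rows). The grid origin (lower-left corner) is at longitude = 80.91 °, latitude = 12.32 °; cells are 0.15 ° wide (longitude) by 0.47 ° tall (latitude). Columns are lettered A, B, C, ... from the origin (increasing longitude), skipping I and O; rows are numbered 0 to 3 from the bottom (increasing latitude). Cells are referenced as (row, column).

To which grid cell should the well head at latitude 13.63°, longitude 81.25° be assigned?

Column index: ⌊(81.25 − 80.91) / 0.15⌋ = ⌊2.267⌋ = 2 → column C
Row offset from origin: ⌊(13.63 − 12.32) / 0.47⌋ = ⌊2.787⌋ = 2 → row 2

(2, C)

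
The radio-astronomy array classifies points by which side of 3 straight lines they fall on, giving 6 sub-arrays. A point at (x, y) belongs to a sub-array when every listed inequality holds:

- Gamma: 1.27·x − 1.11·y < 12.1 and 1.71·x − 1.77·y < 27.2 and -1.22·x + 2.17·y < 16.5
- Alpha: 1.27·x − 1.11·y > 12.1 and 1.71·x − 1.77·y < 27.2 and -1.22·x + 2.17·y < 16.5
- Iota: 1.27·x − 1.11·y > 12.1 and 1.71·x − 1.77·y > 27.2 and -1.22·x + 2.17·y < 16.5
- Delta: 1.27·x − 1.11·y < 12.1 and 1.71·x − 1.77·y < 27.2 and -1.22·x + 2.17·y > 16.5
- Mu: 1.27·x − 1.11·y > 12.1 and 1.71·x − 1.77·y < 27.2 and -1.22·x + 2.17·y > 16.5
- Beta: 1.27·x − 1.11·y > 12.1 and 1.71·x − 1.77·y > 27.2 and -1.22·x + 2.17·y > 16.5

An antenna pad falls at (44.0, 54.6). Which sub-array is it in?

Delta

1.27·44.0 − 1.11·54.6 = -4.726, which is < 12.1
1.71·44.0 − 1.77·54.6 = -21.402, which is < 27.2
-1.22·44.0 + 2.17·54.6 = 64.802, which is > 16.5
This sign pattern matches Delta.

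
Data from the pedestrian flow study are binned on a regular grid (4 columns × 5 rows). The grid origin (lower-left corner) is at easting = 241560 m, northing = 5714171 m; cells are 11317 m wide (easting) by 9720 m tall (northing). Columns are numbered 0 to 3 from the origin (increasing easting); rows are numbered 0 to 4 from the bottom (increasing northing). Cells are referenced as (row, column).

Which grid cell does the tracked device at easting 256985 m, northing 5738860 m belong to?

Column index: ⌊(256985 − 241560) / 11317⌋ = ⌊1.363⌋ = 1
Row offset from origin: ⌊(5738860 − 5714171) / 9720⌋ = ⌊2.540⌋ = 2 → row 2

(2, 1)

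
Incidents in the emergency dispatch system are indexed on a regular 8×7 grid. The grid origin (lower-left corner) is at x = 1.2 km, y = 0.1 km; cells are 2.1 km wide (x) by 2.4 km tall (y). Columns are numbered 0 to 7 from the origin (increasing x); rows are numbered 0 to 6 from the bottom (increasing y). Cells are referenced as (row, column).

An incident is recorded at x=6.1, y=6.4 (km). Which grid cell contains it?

(2, 2)

Column index: ⌊(6.1 − 1.2) / 2.1⌋ = ⌊2.333⌋ = 2
Row offset from origin: ⌊(6.4 − 0.1) / 2.4⌋ = ⌊2.625⌋ = 2 → row 2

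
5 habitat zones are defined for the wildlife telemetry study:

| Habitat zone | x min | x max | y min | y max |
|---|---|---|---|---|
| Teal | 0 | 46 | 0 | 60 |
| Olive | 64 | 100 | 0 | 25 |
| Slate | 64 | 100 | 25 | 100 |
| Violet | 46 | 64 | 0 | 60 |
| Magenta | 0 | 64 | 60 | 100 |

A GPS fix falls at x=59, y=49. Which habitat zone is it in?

The point has x = 59 and y = 49.
Only Violet satisfies 46 ≤ x ≤ 64 and 0 ≤ y ≤ 60.

Violet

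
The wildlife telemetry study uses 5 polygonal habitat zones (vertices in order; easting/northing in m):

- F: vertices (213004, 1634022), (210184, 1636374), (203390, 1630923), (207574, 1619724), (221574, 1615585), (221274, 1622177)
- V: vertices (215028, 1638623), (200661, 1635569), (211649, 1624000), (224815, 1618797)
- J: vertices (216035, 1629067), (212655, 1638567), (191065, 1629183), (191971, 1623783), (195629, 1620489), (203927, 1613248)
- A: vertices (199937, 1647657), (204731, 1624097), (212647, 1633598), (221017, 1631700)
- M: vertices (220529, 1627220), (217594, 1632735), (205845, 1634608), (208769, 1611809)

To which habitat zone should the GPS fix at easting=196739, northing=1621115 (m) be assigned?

J

Cast a ray rightward from (196739, 1621115). For each polygon, the edges (by vertex number in listed order) whose endpoints lie on opposite sides of northing = 1621115, where each meets that height, and whether that is right or left of the point:
F: 3–4 at easting≈207054.3 (right), 5–6 at easting≈221322.3 (right) → 2 crossings.
V: 3–4 at easting≈218949.4 (right), 4–1 at easting≈223670.7 (right) → 2 crossings.
J: 4–5 at easting≈194933.8 (left), 6–1 at easting≈209948.5 (right) → 1 crossing.
A: no edge straddles that height → 0 crossings.
M: 3–4 at easting≈207575.5 (right), 4–1 at easting≈215870.3 (right) → 2 crossings.
Only J has an odd count, so the point is inside J.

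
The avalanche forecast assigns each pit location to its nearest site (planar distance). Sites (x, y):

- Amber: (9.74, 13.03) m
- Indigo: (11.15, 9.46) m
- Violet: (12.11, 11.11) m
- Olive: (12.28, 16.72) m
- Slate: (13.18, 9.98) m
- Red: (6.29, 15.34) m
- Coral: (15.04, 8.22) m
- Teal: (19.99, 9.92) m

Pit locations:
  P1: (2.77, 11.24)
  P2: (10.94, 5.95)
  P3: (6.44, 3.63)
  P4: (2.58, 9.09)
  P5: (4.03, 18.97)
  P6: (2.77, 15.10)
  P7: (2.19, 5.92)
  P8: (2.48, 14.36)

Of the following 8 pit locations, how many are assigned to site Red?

P1 → Red
P2 → Indigo
P3 → Indigo
P4 → Red
P5 → Red
P6 → Red
P7 → Indigo
P8 → Red
5 of the 8 go to Red.

5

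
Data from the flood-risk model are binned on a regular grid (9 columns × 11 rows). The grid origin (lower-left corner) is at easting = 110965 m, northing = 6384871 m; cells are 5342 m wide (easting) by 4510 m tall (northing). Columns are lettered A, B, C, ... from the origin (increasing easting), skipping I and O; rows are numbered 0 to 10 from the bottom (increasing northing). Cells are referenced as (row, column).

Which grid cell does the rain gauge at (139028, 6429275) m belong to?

(9, F)

Column index: ⌊(139028 − 110965) / 5342⌋ = ⌊5.253⌋ = 5 → column F
Row offset from origin: ⌊(6429275 − 6384871) / 4510⌋ = ⌊9.846⌋ = 9 → row 9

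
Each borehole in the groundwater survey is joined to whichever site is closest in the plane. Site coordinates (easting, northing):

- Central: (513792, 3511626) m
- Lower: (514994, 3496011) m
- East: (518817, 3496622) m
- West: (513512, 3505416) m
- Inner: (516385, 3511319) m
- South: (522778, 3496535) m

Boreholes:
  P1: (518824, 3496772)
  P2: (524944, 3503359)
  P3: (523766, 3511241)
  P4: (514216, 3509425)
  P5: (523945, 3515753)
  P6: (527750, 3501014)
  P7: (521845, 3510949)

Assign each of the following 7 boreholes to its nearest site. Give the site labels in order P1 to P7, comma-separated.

East, South, Inner, Central, Inner, South, Inner

P1 → East (d²=22549.00)
P2 → South (d²=51258532.00)
P3 → Inner (d²=54485245.00)
P4 → Central (d²=5024177.00)
P5 → Inner (d²=76813956.00)
P6 → South (d²=44782225.00)
P7 → Inner (d²=29948500.00)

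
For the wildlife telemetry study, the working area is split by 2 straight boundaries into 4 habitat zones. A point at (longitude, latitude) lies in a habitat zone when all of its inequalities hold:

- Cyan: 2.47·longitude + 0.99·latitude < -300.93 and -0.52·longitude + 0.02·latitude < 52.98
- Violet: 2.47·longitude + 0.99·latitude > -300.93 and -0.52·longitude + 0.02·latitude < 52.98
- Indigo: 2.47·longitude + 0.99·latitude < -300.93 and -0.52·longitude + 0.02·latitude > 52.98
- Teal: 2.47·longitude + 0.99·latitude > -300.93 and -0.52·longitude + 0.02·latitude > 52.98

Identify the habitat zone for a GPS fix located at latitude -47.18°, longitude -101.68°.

2.47·-101.68 + 0.99·-47.18 = -297.858, which is > -300.93
-0.52·-101.68 + 0.02·-47.18 = 51.930, which is < 52.98
This sign pattern matches Violet.

Violet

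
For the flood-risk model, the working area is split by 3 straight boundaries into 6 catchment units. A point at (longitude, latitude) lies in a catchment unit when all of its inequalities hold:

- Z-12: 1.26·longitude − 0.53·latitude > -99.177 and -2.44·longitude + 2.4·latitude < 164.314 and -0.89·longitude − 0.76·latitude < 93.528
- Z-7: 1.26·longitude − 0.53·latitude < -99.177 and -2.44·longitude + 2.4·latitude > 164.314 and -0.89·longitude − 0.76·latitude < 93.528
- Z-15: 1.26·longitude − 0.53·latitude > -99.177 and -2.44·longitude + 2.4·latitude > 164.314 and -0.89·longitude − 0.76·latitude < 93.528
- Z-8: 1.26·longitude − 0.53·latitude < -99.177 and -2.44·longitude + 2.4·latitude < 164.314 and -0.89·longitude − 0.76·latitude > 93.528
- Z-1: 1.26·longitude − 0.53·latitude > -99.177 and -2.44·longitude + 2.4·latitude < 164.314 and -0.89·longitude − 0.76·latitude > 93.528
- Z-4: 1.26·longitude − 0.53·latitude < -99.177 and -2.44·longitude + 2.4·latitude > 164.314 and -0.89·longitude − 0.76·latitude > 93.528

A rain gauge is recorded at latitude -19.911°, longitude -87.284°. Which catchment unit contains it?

Z-7

1.26·-87.284 − 0.53·-19.911 = -99.425, which is < -99.177
-2.44·-87.284 + 2.4·-19.911 = 165.187, which is > 164.314
-0.89·-87.284 − 0.76·-19.911 = 92.815, which is < 93.528
This sign pattern matches Z-7.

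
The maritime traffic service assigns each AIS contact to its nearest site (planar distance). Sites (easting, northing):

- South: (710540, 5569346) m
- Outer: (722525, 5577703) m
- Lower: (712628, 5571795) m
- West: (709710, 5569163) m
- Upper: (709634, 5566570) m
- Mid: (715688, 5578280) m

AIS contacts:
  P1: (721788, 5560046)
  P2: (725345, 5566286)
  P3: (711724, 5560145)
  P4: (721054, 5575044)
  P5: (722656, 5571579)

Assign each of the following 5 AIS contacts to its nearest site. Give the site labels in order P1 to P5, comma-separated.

P1 → Upper (d²=190282292.00)
P2 → Outer (d²=138300289.00)
P3 → Upper (d²=45648725.00)
P4 → Outer (d²=9234122.00)
P5 → Outer (d²=37520537.00)

Upper, Outer, Upper, Outer, Outer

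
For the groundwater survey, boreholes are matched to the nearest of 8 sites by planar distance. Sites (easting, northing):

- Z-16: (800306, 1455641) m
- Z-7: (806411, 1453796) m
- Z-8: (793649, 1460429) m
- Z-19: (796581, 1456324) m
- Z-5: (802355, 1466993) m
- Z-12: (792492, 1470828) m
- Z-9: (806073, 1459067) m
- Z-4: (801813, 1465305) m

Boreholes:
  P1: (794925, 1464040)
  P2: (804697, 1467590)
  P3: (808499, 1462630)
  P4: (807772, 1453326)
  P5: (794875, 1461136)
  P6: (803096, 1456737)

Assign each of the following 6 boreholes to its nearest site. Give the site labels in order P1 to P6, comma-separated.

Z-8, Z-5, Z-9, Z-7, Z-8, Z-16

P1 → Z-8 (d²=14667497.00)
P2 → Z-5 (d²=5841373.00)
P3 → Z-9 (d²=18580445.00)
P4 → Z-7 (d²=2073221.00)
P5 → Z-8 (d²=2002925.00)
P6 → Z-16 (d²=8985316.00)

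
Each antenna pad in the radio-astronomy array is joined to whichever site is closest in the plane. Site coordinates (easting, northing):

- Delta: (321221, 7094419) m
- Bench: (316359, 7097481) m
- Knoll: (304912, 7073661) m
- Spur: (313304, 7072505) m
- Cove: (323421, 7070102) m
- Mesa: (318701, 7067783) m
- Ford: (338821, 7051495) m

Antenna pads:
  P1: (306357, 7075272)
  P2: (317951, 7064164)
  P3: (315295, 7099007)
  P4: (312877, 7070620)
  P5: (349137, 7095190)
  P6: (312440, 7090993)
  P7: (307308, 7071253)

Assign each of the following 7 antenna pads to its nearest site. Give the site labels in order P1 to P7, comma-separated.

Knoll, Mesa, Bench, Spur, Delta, Bench, Knoll

P1 → Knoll (d²=4683346.00)
P2 → Mesa (d²=13659661.00)
P3 → Bench (d²=3460772.00)
P4 → Spur (d²=3735554.00)
P5 → Delta (d²=779897497.00)
P6 → Bench (d²=57452705.00)
P7 → Knoll (d²=11539280.00)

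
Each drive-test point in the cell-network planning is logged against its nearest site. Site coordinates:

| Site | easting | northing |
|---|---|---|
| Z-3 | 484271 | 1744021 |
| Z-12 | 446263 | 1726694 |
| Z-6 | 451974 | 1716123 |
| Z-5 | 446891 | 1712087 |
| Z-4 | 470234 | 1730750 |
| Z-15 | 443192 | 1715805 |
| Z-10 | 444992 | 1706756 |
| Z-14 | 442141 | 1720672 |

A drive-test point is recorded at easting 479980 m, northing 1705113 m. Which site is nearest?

Z-4

Squared distances to each site:
Z-3: 1532245145.000; Z-12: 1602575650.000; Z-6: 905556136.000; Z-5: 1143518597.000; Z-4: 752240285.000; Z-15: 1467675808.000; Z-10: 1226859593.000; Z-14: 1673872402.000.
Minimum at Z-4.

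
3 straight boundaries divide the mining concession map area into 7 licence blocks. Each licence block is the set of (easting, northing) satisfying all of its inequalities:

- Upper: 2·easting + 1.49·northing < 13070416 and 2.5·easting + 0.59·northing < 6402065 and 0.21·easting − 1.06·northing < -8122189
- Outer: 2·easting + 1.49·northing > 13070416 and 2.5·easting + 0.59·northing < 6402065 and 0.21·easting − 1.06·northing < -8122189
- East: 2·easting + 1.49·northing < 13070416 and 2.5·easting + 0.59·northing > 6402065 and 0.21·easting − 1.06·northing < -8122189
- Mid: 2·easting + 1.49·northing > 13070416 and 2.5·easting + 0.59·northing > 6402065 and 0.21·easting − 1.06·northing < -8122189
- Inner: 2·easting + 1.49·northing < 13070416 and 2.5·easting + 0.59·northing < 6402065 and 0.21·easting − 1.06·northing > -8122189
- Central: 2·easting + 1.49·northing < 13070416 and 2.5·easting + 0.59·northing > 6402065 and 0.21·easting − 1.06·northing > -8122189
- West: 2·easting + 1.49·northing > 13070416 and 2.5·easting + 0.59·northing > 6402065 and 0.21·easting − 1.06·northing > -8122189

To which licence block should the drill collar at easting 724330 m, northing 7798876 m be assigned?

Central

2·724330 + 1.49·7798876 = 13068985.240, which is < 13070416
2.5·724330 + 0.59·7798876 = 6412161.840, which is > 6402065
0.21·724330 − 1.06·7798876 = -8114699.260, which is > -8122189
This sign pattern matches Central.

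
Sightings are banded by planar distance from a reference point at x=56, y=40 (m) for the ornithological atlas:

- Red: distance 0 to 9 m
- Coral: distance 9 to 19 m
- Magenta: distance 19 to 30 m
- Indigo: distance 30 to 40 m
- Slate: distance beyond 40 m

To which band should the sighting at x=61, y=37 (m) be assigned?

Red

Distance = √((61−56)² + (37−40)²) = √(25.000 + 9.000) = 5.831 m.
0 ≤ 5.831 < 9 → Red.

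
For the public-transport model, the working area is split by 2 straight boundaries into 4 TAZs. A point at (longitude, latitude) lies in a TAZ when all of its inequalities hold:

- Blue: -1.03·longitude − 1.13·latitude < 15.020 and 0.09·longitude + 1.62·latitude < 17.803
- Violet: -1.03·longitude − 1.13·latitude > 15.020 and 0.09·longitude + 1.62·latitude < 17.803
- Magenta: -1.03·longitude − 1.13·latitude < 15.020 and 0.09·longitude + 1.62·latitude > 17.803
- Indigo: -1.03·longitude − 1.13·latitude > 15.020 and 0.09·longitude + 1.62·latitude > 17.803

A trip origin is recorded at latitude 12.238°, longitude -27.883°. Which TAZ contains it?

Blue

-1.03·-27.883 − 1.13·12.238 = 14.891, which is < 15.020
0.09·-27.883 + 1.62·12.238 = 17.316, which is < 17.803
This sign pattern matches Blue.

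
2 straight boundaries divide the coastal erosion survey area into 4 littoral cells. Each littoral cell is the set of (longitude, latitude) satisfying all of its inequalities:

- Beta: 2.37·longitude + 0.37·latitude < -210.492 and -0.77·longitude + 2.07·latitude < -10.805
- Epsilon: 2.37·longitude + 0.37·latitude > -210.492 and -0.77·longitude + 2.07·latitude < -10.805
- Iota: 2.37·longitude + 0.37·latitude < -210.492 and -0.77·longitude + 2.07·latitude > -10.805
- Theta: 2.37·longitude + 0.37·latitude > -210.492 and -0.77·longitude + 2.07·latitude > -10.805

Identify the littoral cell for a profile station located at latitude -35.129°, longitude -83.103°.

Theta

2.37·-83.103 + 0.37·-35.129 = -209.952, which is > -210.492
-0.77·-83.103 + 2.07·-35.129 = -8.728, which is > -10.805
This sign pattern matches Theta.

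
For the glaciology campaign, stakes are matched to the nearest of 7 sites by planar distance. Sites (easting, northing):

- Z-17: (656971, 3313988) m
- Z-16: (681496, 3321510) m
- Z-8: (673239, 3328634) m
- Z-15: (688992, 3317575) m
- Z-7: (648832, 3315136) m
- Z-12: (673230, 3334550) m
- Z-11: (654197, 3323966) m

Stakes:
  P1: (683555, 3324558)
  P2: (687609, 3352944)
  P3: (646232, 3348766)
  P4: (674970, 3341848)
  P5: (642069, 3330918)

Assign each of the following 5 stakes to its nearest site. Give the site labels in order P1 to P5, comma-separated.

P1 → Z-16 (d²=13529785.00)
P2 → Z-12 (d²=545094877.00)
P3 → Z-11 (d²=678481225.00)
P4 → Z-12 (d²=56288404.00)
P5 → Z-11 (d²=195418688.00)

Z-16, Z-12, Z-11, Z-12, Z-11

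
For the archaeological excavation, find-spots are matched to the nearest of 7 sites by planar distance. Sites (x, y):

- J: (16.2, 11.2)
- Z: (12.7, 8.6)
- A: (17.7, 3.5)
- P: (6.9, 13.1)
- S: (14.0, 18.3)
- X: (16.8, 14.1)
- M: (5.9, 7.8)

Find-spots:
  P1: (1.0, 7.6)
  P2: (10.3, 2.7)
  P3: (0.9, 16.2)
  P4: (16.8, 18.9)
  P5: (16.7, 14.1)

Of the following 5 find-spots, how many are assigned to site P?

1

P1 → M
P2 → Z
P3 → P
P4 → S
P5 → X
1 of the 5 goes to P.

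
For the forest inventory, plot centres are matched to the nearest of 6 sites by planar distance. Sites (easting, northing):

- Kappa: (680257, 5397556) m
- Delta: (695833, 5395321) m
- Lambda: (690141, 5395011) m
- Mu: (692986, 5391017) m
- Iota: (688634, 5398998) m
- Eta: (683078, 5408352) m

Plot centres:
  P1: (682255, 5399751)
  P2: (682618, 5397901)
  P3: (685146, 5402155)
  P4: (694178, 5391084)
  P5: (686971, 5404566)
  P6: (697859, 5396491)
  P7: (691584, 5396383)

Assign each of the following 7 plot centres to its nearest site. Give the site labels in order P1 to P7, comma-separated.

Kappa, Kappa, Iota, Mu, Eta, Delta, Lambda

P1 → Kappa (d²=8810029.00)
P2 → Kappa (d²=5693346.00)
P3 → Iota (d²=22132793.00)
P4 → Mu (d²=1425353.00)
P5 → Eta (d²=29489245.00)
P6 → Delta (d²=5473576.00)
P7 → Lambda (d²=3964633.00)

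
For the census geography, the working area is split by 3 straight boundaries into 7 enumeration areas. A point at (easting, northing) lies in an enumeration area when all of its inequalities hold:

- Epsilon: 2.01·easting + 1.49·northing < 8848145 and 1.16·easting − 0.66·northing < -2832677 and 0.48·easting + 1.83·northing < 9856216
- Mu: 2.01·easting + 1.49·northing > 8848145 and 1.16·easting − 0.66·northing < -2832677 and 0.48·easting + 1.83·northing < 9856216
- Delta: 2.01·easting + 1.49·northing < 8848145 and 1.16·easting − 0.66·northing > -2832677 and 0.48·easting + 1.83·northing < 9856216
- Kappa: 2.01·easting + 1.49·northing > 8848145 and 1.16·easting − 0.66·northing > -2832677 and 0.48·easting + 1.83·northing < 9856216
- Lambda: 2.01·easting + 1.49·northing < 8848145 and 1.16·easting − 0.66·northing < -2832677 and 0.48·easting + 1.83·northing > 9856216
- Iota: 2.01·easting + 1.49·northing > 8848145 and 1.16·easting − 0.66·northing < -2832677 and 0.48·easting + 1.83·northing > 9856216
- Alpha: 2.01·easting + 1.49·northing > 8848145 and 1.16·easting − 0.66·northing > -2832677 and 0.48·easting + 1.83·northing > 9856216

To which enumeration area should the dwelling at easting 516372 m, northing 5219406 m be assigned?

2.01·516372 + 1.49·5219406 = 8814822.660, which is < 8848145
1.16·516372 − 0.66·5219406 = -2845816.440, which is < -2832677
0.48·516372 + 1.83·5219406 = 9799371.540, which is < 9856216
This sign pattern matches Epsilon.

Epsilon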